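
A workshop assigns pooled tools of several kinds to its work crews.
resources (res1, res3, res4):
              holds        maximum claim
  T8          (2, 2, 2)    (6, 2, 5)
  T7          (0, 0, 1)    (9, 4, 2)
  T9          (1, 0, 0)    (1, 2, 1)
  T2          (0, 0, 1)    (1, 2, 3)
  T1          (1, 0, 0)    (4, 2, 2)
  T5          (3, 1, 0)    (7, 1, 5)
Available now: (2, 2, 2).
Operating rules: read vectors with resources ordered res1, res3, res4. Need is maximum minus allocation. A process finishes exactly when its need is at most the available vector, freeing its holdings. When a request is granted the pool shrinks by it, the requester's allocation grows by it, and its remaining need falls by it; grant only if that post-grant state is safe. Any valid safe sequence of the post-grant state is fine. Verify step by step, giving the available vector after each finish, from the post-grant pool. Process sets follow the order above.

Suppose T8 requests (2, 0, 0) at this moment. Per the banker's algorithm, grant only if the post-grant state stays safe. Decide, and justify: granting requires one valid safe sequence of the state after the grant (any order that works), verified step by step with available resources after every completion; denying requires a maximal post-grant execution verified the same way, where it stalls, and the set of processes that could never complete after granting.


DENY — the pretend-granted state is unsafe.
Key observation: res1 is the bottleneck — with T9, T2 done the pool holds (1, 2, 3), short of every remaining need.
On the post-grant state, T9, T2 is a maximal run — nothing extends it. Step-by-step check:
  pool = (0, 2, 2)
  run T9 (needs (0, 2, 1), free (0, 2, 2)); after release of (1, 0, 0) the pool is (1, 2, 2)
  run T2 (needs (1, 2, 2), free (1, 2, 2)); after release of (0, 0, 1) the pool is (1, 2, 3)
  T8 still needs (2, 0, 3) but only (1, 2, 3) is free — short on res1
  T7 still needs (9, 4, 1) but only (1, 2, 3) is free — short on res1 and res3
  T1 still needs (3, 2, 2) but only (1, 2, 3) is free — short on res1
  T5 still needs (4, 0, 5) but only (1, 2, 3) is free — short on res1 and res4
Had the request been granted, T8, T7, T1 and T5 could never finish.


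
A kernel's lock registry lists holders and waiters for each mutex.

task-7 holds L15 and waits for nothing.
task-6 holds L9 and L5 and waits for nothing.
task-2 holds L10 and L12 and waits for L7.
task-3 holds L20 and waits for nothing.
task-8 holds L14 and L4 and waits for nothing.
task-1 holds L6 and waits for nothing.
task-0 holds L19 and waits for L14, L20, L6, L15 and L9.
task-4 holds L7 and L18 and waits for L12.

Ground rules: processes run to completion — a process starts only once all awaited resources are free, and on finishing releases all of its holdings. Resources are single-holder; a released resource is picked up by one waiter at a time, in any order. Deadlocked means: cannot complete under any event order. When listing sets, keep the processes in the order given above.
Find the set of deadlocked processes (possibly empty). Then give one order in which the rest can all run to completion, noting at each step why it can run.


Deadlocked: task-2 and task-4.
Key observation: the cycle task-2 -> task-4 -> task-2 can never break — each member waits on the next; no other process is dragged down with it.
The rest can finish in the order task-1, task-8, task-7, task-3, task-6, task-0.
Check, step by step:
  task-1: no waits; runs immediately, freeing L6
  task-8: no waits; runs immediately, freeing L14 and L4
  task-7: no waits; runs immediately, freeing L15
  task-3: no waits; runs immediately, freeing L20
  task-6: no waits; runs immediately, freeing L9 and L5
  task-0 waits on L14, L20, L6, L15 and L9 — all released -> runs and releases L19


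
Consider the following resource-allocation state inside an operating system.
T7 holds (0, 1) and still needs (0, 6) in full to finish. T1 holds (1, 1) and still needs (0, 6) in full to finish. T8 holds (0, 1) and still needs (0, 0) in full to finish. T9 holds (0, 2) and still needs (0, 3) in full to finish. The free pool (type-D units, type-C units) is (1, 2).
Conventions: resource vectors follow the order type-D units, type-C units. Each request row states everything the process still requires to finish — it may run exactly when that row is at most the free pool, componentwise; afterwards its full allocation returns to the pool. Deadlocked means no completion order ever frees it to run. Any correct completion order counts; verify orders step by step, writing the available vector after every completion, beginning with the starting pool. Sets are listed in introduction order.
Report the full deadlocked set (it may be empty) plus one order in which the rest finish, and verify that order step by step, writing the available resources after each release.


Deadlocked: T7 and T1.
Key observation: T8, T9 can finish, but then (1, 5) is all there is, and the blocked group's type-C units demands exceed it.
A valid finishing order for the others: T8, T9. Step-by-step check:
  pool = (1, 2)
  T8: need (0, 0) fits (1, 2); releases (0, 1), pool now (1, 3)
  T9: need (0, 3) fits (1, 3); releases (0, 2), pool now (1, 5)
The blocked processes can never fit:
  blocked: T7 wants (0, 6), pool (1, 5) — not enough type-C units
  blocked: T1 wants (0, 6), pool (1, 5) — not enough type-C units


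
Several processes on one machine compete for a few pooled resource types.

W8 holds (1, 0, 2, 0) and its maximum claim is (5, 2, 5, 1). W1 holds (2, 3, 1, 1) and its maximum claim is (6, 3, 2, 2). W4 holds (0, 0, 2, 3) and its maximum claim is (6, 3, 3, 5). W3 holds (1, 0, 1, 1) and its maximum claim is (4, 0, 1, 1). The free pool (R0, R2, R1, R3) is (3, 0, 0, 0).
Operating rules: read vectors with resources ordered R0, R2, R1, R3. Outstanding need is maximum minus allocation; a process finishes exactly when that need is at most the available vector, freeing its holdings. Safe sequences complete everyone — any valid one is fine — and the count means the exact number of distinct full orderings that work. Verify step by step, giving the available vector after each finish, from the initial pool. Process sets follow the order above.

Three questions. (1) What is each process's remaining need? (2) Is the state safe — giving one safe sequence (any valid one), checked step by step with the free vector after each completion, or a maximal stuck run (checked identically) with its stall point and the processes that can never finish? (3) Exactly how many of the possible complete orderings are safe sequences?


(1) Outstanding need per process (order R0, R2, R1, R3):
  W8: (4, 2, 3, 1)
  W1: (4, 0, 1, 1)
  W4: (6, 3, 1, 2)
  W3: (3, 0, 0, 0)
(2) SAFE, for example via the order W3, W1, W4, W8.
Key observation: W3 marks the first exact bind of the order: its need (3, 0, 0, 0) fits the free (3, 0, 0, 0) with zero slack on a requested resource.
Walking it through:
  pool = (3, 0, 0, 0)
  W3: need (3, 0, 0, 0) fits (3, 0, 0, 0); releases (1, 0, 1, 1), pool now (4, 0, 1, 1)
  W1: need (4, 0, 1, 1) fits (4, 0, 1, 1); releases (2, 3, 1, 1), pool now (6, 3, 2, 2)
  W4: need (6, 3, 1, 2) fits (6, 3, 2, 2); releases (0, 0, 2, 3), pool now (6, 3, 4, 5)
  W8: need (4, 2, 3, 1) fits (6, 3, 4, 5); releases (1, 0, 2, 0), pool now (7, 3, 6, 5)
(3) Exactly 1 of the possible complete orderings is a safe sequence.


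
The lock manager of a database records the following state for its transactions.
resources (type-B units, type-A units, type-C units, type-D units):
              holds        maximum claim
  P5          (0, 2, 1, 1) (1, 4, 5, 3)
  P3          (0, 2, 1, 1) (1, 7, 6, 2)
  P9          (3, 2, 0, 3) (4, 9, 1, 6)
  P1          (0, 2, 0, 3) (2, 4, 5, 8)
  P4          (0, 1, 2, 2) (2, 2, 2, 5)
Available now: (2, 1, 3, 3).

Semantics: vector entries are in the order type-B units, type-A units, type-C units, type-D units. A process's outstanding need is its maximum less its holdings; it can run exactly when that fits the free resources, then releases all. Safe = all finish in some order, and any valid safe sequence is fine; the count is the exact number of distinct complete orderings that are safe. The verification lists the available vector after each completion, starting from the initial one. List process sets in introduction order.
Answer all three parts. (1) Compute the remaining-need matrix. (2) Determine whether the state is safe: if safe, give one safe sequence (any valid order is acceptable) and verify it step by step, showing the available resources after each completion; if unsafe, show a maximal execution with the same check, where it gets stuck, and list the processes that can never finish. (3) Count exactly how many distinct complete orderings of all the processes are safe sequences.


(1) Need matrix, components ordered type-B units, type-A units, type-C units, type-D units:
  P5: (1, 2, 4, 2)
  P3: (1, 5, 5, 1)
  P9: (1, 7, 1, 3)
  P1: (2, 2, 5, 5)
  P4: (2, 1, 0, 3)
(2) SAFE, for example via the order P4, P1, P5, P3, P9.
Key observation: at P4 the run first touches a limit — (2, 1, 0, 3) against (2, 1, 3, 3), exact on a resource it actually requests.
Check, step by step:
  pool = (2, 1, 3, 3)
  P4: need (2, 1, 0, 3) fits (2, 1, 3, 3); releases (0, 1, 2, 2), pool now (2, 2, 5, 5)
  P1: need (2, 2, 5, 5) fits (2, 2, 5, 5); releases (0, 2, 0, 3), pool now (2, 4, 5, 8)
  P5: need (1, 2, 4, 2) fits (2, 4, 5, 8); releases (0, 2, 1, 1), pool now (2, 6, 6, 9)
  P3: need (1, 5, 5, 1) fits (2, 6, 6, 9); releases (0, 2, 1, 1), pool now (2, 8, 7, 10)
  P9: need (1, 7, 1, 3) fits (2, 8, 7, 10); releases (3, 2, 0, 3), pool now (5, 10, 7, 13)
(3) Precisely 2 of the possible complete orderings are safe sequences.


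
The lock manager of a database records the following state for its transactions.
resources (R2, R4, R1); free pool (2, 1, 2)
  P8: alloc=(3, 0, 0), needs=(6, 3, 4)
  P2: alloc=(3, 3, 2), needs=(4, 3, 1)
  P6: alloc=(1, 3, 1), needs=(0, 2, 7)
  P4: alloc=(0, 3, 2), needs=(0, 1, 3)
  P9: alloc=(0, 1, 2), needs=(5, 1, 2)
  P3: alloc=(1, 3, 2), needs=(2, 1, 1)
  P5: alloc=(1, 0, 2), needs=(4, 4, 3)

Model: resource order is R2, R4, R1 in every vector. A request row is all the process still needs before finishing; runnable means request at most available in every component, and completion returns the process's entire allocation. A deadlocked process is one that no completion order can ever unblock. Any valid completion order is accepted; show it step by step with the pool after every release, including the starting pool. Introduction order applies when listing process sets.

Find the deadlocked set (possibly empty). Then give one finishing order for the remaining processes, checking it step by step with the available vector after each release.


Deadlocked set: P8, P2, P6, P9 and P5.
Key observation: after P3, P4 the pool peaks at (3, 7, 6), and each blocked process is short somewhere: P8 on R2; P2 on R2; P6 on R1; P9 on R2; P5 on R2.
A valid finishing order for the others: P3, P4. Step-by-step check:
  pool = (2, 1, 2)
  P3: need (2, 1, 1) fits (2, 1, 2); releases (1, 3, 2), pool now (3, 4, 4)
  P4: need (0, 1, 3) fits (3, 4, 4); releases (0, 3, 2), pool now (3, 7, 6)
The stuck group stays short no matter what:
  P8 still needs (6, 3, 4) but only (3, 7, 6) is free — short on R2
  P2 still needs (4, 3, 1) but only (3, 7, 6) is free — short on R2
  P6 still needs (0, 2, 7) but only (3, 7, 6) is free — short on R1
  P9 still needs (5, 1, 2) but only (3, 7, 6) is free — short on R2
  P5 still needs (4, 4, 3) but only (3, 7, 6) is free — short on R2


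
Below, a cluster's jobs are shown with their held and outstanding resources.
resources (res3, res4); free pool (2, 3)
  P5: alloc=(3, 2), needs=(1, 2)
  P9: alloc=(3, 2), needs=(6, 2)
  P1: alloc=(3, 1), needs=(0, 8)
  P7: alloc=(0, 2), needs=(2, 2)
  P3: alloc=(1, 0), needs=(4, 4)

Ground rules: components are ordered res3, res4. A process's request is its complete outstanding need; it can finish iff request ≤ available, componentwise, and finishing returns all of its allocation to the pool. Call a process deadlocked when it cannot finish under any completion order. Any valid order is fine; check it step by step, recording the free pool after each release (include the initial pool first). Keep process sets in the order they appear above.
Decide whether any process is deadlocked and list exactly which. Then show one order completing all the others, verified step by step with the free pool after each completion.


The deadlocked set is empty.
Key observation: there is always a runnable process — P5 first — so the state unwinds completely.
A valid finishing order for the others: P5, P3, P9, P7, P1. Check, step by step:
  pool = (2, 3)
  P5 needs (1, 2) <= (2, 3) -> finishes; pool += (3, 2) = (5, 5)
  P3 needs (4, 4) <= (5, 5) -> finishes; pool += (1, 0) = (6, 5)
  P9 needs (6, 2) <= (6, 5) -> finishes; pool += (3, 2) = (9, 7)
  P7 needs (2, 2) <= (9, 7) -> finishes; pool += (0, 2) = (9, 9)
  P1 needs (0, 8) <= (9, 9) -> finishes; pool += (3, 1) = (12, 10)


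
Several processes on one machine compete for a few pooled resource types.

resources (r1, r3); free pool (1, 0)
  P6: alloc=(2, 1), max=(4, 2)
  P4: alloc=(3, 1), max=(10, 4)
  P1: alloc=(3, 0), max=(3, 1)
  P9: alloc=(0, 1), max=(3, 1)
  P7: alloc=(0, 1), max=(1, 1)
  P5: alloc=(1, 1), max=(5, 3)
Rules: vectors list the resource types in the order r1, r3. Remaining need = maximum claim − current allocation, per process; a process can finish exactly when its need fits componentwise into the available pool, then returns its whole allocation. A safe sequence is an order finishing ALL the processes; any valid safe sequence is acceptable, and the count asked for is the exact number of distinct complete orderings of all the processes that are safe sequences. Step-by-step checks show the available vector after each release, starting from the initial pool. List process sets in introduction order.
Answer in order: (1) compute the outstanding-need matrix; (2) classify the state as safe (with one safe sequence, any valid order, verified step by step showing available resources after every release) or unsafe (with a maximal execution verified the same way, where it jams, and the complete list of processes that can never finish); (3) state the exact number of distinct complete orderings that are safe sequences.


(1) Need matrix, components ordered r1, r3:
  P6: (2, 1)
  P4: (7, 3)
  P1: (0, 1)
  P9: (3, 0)
  P7: (1, 0)
  P5: (4, 2)
(2) The state is SAFE; one workable sequence: P7, P1, P9, P6, P5, P4.
Key observation: the order's first zero-slack moment is P7 ((1, 0) needed, (1, 0) free — a requested resource with nothing to spare).
Verifying each step:
  pool = (1, 0)
  P7: need (1, 0) fits (1, 0); releases (0, 1), pool now (1, 1)
  P1: need (0, 1) fits (1, 1); releases (3, 0), pool now (4, 1)
  P9: need (3, 0) fits (4, 1); releases (0, 1), pool now (4, 2)
  P6: need (2, 1) fits (4, 2); releases (2, 1), pool now (6, 3)
  P5: need (4, 2) fits (6, 3); releases (1, 1), pool now (7, 4)
  P4: need (7, 3) fits (7, 4); releases (3, 1), pool now (10, 5)
(3) Exactly 5 of the possible complete orderings are safe sequences.


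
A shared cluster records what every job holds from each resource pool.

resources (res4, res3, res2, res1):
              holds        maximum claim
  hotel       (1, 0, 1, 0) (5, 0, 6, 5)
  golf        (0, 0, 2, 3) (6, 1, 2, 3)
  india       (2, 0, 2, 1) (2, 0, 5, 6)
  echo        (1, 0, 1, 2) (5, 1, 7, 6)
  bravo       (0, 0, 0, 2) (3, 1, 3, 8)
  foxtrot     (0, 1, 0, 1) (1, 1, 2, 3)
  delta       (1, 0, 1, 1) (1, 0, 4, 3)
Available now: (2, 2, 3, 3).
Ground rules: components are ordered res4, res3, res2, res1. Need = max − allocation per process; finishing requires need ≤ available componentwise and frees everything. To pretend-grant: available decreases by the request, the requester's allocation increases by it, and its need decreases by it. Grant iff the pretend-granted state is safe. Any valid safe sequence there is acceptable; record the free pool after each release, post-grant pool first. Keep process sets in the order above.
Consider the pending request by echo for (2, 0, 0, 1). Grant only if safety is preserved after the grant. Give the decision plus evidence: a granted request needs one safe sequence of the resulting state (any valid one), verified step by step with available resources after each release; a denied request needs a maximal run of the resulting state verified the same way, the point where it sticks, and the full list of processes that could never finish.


DENY — the pretend-granted state is unsafe.
Key observation: after delta, foxtrot the pool peaks at (1, 3, 4, 4), and each blocked process is short somewhere: hotel on res4, res2, res1; golf on res4; india on res1; echo on res4, res2; bravo on res4, res1.
Pretend the grant happened; the run delta, foxtrot goes as far as possible. Check, step by step:
  pool = (0, 2, 3, 2)
  delta: need (0, 0, 3, 2) fits (0, 2, 3, 2); releases (1, 0, 1, 1), pool now (1, 2, 4, 3)
  foxtrot: need (1, 0, 2, 2) fits (1, 2, 4, 3); releases (0, 1, 0, 1), pool now (1, 3, 4, 4)
  hotel cannot run: need (4, 0, 5, 5) vs free (1, 3, 4, 4) (insufficient res4, res2 and res1)
  golf cannot run: need (6, 1, 0, 0) vs free (1, 3, 4, 4) (insufficient res4)
  india cannot run: need (0, 0, 3, 5) vs free (1, 3, 4, 4) (insufficient res1)
  echo cannot run: need (2, 1, 6, 3) vs free (1, 3, 4, 4) (insufficient res4 and res2)
  bravo cannot run: need (3, 1, 3, 6) vs free (1, 3, 4, 4) (insufficient res4 and res1)
Had the request been granted, hotel, golf, india, echo and bravo could never finish.


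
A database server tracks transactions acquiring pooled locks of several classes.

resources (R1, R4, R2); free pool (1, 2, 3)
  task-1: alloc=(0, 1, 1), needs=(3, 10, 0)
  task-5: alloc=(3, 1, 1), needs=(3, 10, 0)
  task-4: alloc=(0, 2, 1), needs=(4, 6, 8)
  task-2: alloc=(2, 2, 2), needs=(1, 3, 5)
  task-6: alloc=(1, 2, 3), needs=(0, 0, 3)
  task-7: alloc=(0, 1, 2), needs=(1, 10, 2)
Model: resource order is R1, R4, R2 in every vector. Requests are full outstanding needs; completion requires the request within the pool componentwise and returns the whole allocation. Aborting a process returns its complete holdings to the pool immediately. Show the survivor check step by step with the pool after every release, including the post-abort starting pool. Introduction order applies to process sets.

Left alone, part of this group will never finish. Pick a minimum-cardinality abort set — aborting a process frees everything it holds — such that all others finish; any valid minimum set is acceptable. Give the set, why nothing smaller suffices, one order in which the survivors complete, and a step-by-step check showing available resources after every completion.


Minimum abort set: task-1 and task-5.
Key observation: no ordering could ever have run task-7 before the abort of task-1 and task-5; with (3, 2, 2) back in the pool it fits at step 4.
Why nothing smaller works — every single abort fails: task-1 alone leaves task-5 blocked (short on R4); task-5 alone leaves task-1 blocked (short on R4); task-4 alone leaves task-1 blocked (short on R4); task-2 alone leaves task-1 blocked (short on R4); task-6 alone leaves task-1 blocked (short on R4); task-7 alone leaves task-1 blocked (short on R4).
Survivors finish in the order: task-2, task-6, task-4, task-7. Step-by-step check (pool after the aborts first):
  pool = (4, 4, 5)
  run task-2 (needs (1, 3, 5), free (4, 4, 5)); after release of (2, 2, 2) the pool is (6, 6, 7)
  run task-6 (needs (0, 0, 3), free (6, 6, 7)); after release of (1, 2, 3) the pool is (7, 8, 10)
  run task-4 (needs (4, 6, 8), free (7, 8, 10)); after release of (0, 2, 1) the pool is (7, 10, 11)
  run task-7 (needs (1, 10, 2), free (7, 10, 11)); after release of (0, 1, 2) the pool is (7, 11, 13)


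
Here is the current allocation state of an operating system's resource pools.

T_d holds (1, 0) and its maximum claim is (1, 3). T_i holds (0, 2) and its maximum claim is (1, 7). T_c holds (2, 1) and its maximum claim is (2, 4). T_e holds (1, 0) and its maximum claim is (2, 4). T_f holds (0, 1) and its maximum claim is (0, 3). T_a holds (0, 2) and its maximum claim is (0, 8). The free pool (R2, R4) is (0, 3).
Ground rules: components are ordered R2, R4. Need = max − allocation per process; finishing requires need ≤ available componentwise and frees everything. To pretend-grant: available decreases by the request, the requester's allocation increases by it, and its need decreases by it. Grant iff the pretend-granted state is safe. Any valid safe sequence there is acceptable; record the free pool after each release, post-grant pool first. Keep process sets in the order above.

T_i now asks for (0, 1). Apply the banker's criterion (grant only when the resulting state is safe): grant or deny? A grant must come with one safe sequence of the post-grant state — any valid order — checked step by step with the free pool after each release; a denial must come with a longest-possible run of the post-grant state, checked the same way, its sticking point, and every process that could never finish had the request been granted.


GRANT. The post-grant state is safe; one safe sequence: T_f, T_c, T_i, T_d, T_e, T_a.
Key observation: with (0, 2) left after the transfer, T_f can run at once — the state stays safe.
Verifying the post-grant state step by step:
  pool = (0, 2)
  T_f needs (0, 2) <= (0, 2) -> finishes; pool += (0, 1) = (0, 3)
  T_c needs (0, 3) <= (0, 3) -> finishes; pool += (2, 1) = (2, 4)
  T_i needs (1, 4) <= (2, 4) -> finishes; pool += (0, 3) = (2, 7)
  T_d needs (0, 3) <= (2, 7) -> finishes; pool += (1, 0) = (3, 7)
  T_e needs (1, 4) <= (3, 7) -> finishes; pool += (1, 0) = (4, 7)
  T_a needs (0, 6) <= (4, 7) -> finishes; pool += (0, 2) = (4, 9)


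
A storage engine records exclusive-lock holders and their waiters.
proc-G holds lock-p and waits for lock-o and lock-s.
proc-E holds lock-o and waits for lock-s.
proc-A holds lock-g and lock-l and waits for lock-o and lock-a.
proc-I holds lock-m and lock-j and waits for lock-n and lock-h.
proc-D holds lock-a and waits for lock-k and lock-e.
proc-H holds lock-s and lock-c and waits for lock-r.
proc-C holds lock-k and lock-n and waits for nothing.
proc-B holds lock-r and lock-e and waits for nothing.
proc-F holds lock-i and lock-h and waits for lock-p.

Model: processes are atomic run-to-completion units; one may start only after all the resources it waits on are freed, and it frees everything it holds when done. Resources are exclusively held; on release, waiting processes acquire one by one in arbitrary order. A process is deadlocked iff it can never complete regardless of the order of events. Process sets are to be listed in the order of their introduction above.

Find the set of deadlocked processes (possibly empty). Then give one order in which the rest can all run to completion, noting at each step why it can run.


Nothing here is deadlocked.
Key observation: all waits point, directly or indirectly, at processes that can finish, so nothing is permanently blocked.
One completion order for the rest: proc-B, proc-H, proc-C, proc-E, proc-G, proc-D, proc-A, proc-F, proc-I.
Verifying each step:
  run proc-B (it waits on nothing); releases lock-r and lock-e
  proc-H waits on lock-r — all released -> runs and releases lock-s and lock-c
  run proc-C (it waits on nothing); releases lock-k and lock-n
  proc-E waits on lock-s — all released -> runs and releases lock-o
  proc-G waits on lock-o and lock-s — all released -> runs and releases lock-p
  proc-D waits on lock-k and lock-e — all released -> runs and releases lock-a
  proc-A waits on lock-o and lock-a — all released -> runs and releases lock-g and lock-l
  proc-F waits on lock-p — all released -> runs and releases lock-i and lock-h
  proc-I waits on lock-n and lock-h — all released -> runs and releases lock-m and lock-j


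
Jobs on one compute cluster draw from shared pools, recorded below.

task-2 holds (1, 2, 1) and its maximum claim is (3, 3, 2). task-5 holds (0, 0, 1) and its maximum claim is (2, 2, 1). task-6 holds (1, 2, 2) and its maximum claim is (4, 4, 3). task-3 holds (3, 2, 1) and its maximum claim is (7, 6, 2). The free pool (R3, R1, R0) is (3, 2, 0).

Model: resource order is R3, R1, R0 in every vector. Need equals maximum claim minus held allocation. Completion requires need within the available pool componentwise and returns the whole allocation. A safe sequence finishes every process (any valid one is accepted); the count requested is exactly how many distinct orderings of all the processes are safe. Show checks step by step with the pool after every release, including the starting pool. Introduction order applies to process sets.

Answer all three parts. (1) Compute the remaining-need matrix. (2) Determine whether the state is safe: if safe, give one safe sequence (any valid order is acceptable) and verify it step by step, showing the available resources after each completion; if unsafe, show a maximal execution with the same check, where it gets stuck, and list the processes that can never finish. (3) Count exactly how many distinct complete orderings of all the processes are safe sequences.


(1) Remaining need (order R3, R1, R0):
  task-2: (2, 1, 1)
  task-5: (2, 2, 0)
  task-6: (3, 2, 1)
  task-3: (4, 4, 1)
(2) SAFE. One safe sequence: task-5, task-6, task-2, task-3.
Key observation: the order's first zero-slack moment is task-5 ((2, 2, 0) needed, (3, 2, 0) free — a requested resource with nothing to spare).
Check, step by step:
  pool = (3, 2, 0)
  task-5: need (2, 2, 0) fits (3, 2, 0); releases (0, 0, 1), pool now (3, 2, 1)
  task-6: need (3, 2, 1) fits (3, 2, 1); releases (1, 2, 2), pool now (4, 4, 3)
  task-2: need (2, 1, 1) fits (4, 4, 3); releases (1, 2, 1), pool now (5, 6, 4)
  task-3: need (4, 4, 1) fits (5, 6, 4); releases (3, 2, 1), pool now (8, 8, 5)
(3) The exact count: 4 of the possible complete orderings are safe sequences.


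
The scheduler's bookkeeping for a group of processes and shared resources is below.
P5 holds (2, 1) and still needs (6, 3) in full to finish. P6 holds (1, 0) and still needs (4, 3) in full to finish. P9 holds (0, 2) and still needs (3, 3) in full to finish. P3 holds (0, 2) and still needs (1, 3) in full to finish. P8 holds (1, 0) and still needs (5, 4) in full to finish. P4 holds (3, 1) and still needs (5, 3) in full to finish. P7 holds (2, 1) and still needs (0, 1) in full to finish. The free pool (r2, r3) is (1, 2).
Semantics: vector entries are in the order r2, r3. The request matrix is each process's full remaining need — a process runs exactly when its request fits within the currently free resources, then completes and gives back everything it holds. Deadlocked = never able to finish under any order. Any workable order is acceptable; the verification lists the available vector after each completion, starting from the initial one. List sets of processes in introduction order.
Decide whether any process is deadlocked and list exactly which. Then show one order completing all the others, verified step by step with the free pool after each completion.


Deadlocked: P5, P6, P8 and P4.
Key observation: the wall is r2: completing P7, P9, P3 brings the pool only to (3, 7), and all the rest need more.
The rest can finish in the order P7, P9, P3. Verifying each step:
  pool = (1, 2)
  run P7 (needs (0, 1), free (1, 2)); after release of (2, 1) the pool is (3, 3)
  run P9 (needs (3, 3), free (3, 3)); after release of (0, 2) the pool is (3, 5)
  run P3 (needs (1, 3), free (3, 5)); after release of (0, 2) the pool is (3, 7)
None of the blocked processes ever fits:
  P5 cannot run: need (6, 3) vs free (3, 7) (insufficient r2)
  P6 cannot run: need (4, 3) vs free (3, 7) (insufficient r2)
  P8 cannot run: need (5, 4) vs free (3, 7) (insufficient r2)
  P4 cannot run: need (5, 3) vs free (3, 7) (insufficient r2)


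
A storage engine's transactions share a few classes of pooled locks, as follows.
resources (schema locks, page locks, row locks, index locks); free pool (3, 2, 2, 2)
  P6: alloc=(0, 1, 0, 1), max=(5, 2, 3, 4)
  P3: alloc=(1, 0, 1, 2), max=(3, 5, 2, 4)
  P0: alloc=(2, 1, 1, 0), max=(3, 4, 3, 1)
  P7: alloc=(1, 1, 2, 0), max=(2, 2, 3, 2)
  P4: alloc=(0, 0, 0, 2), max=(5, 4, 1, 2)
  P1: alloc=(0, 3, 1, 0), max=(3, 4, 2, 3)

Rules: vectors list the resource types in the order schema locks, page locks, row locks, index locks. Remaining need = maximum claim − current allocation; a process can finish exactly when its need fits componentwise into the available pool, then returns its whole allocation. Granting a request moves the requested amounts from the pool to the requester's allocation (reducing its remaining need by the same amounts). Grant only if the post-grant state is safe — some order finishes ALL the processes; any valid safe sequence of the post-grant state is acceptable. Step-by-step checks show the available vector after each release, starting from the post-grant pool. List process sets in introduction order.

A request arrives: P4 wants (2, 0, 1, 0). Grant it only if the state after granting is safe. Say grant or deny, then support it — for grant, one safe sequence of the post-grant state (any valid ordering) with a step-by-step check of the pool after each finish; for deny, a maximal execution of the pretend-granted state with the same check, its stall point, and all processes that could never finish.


GRANT: granting preserves safety; a valid post-grant sequence is P7, P0, P4, P1, P6, P3.
Key observation: granting shrinks the pool to (1, 2, 1, 2), yet P7 still fits and the chain goes through.
Check on the post-grant state, step by step:
  pool = (1, 2, 1, 2)
  P7: need (1, 1, 1, 2) fits (1, 2, 1, 2); releases (1, 1, 2, 0), pool now (2, 3, 3, 2)
  P0: need (1, 3, 2, 1) fits (2, 3, 3, 2); releases (2, 1, 1, 0), pool now (4, 4, 4, 2)
  P4: need (3, 4, 0, 0) fits (4, 4, 4, 2); releases (2, 0, 1, 2), pool now (6, 4, 5, 4)
  P1: need (3, 1, 1, 3) fits (6, 4, 5, 4); releases (0, 3, 1, 0), pool now (6, 7, 6, 4)
  P6: need (5, 1, 3, 3) fits (6, 7, 6, 4); releases (0, 1, 0, 1), pool now (6, 8, 6, 5)
  P3: need (2, 5, 1, 2) fits (6, 8, 6, 5); releases (1, 0, 1, 2), pool now (7, 8, 7, 7)


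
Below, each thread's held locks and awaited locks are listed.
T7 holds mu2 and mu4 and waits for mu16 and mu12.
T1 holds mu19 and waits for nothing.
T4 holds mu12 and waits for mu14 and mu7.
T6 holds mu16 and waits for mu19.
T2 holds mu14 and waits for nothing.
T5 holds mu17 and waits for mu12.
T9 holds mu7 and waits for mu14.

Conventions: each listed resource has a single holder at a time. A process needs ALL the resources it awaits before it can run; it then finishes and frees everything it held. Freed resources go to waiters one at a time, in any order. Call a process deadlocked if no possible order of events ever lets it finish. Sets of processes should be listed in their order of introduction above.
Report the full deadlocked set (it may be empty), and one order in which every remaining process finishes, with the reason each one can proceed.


Nothing here is deadlocked.
Key observation: although several processes wait, no cycle exists — each chain bottoms out at a free runner.
One completion order for the rest: T2, T1, T9, T6, T4, T7, T5.
Walking it through:
  run T2 (it waits on nothing); releases mu14
  run T1 (it waits on nothing); releases mu19
  T9 waits on mu14 — all released -> runs and releases mu7
  T6 waits on mu19 — all released -> runs and releases mu16
  T4 waits on mu14 and mu7 — all released -> runs and releases mu12
  T7 waits on mu16 and mu12 — all released -> runs and releases mu2 and mu4
  T5 waits on mu12 — all released -> runs and releases mu17


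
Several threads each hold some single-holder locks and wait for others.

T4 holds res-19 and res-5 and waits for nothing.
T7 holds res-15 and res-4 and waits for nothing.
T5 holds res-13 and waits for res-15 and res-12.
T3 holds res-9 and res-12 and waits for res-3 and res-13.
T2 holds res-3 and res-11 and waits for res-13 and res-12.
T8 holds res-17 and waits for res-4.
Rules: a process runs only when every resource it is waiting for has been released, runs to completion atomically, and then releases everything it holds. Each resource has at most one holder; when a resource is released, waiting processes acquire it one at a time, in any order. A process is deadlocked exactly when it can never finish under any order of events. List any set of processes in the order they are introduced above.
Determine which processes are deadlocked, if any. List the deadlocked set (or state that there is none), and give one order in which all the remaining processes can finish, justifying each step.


Deadlocked set: T5, T3 and T2.
Key observation: nobody on the ring T5 -> T3 -> T5 can start until another member finishes, which never happens; T2 is caught in further circular waits.
The rest can finish in the order T7, T4, T8.
Check, step by step:
  T7 waits on nothing -> runs at once and releases res-15 and res-4
  T4 waits on nothing -> runs at once and releases res-19 and res-5
  T8: everything it awaited (res-4) is free; runs, freeing res-17


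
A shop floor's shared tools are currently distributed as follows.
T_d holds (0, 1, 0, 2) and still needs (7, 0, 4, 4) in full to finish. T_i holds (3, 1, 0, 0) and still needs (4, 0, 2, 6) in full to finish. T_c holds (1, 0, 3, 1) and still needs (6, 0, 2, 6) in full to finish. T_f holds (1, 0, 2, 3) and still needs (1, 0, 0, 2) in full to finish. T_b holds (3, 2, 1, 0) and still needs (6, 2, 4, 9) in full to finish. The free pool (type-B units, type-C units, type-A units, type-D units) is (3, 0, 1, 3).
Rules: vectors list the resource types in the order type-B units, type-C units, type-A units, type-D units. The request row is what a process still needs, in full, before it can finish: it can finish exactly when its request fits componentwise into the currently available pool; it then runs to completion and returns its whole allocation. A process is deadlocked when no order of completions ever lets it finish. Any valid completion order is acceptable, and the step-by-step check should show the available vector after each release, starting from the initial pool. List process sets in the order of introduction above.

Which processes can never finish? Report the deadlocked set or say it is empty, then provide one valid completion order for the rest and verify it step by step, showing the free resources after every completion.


Nothing here is deadlocked.
Key observation: the pool covers T_f at once, and every later process fits after earlier releases.
The rest can finish in the order T_f, T_i, T_c, T_d, T_b. Check, step by step:
  pool = (3, 0, 1, 3)
  T_f needs (1, 0, 0, 2) <= (3, 0, 1, 3) -> finishes; pool += (1, 0, 2, 3) = (4, 0, 3, 6)
  T_i needs (4, 0, 2, 6) <= (4, 0, 3, 6) -> finishes; pool += (3, 1, 0, 0) = (7, 1, 3, 6)
  T_c needs (6, 0, 2, 6) <= (7, 1, 3, 6) -> finishes; pool += (1, 0, 3, 1) = (8, 1, 6, 7)
  T_d needs (7, 0, 4, 4) <= (8, 1, 6, 7) -> finishes; pool += (0, 1, 0, 2) = (8, 2, 6, 9)
  T_b needs (6, 2, 4, 9) <= (8, 2, 6, 9) -> finishes; pool += (3, 2, 1, 0) = (11, 4, 7, 9)


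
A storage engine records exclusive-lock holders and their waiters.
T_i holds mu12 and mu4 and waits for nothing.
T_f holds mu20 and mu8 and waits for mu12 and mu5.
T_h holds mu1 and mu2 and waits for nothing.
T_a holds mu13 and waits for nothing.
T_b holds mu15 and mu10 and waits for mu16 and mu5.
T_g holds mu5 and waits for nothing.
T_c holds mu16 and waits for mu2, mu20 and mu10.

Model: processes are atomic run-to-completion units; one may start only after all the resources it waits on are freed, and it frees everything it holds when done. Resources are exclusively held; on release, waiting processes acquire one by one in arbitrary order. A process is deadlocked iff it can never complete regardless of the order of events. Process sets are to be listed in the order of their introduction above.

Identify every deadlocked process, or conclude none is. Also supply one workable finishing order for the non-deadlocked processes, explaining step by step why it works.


The deadlocked set is T_b and T_c.
Key observation: the waits loop around T_b -> T_c -> T_b with no way out; no other process is dragged down with it.
A valid finishing order for the others: T_a, T_g, T_i, T_f, T_h.
Verifying each step:
  run T_a (it waits on nothing); releases mu13
  run T_g (it waits on nothing); releases mu5
  run T_i (it waits on nothing); releases mu12 and mu4
  run T_f (all its waits — mu12 and mu5 — are resolved); releases mu20 and mu8
  run T_h (it waits on nothing); releases mu1 and mu2


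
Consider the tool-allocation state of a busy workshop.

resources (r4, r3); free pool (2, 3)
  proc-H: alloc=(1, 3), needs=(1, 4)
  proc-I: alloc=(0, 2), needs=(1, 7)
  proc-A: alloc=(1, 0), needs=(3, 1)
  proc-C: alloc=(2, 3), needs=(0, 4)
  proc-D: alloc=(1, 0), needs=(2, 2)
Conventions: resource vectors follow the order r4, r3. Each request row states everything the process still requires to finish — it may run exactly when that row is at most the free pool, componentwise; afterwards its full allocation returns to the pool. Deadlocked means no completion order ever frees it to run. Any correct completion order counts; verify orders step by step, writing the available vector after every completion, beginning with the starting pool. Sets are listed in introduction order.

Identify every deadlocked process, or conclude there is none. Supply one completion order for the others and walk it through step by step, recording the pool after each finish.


Deadlocked: proc-H, proc-I and proc-C.
Key observation: the wall is r3: completing proc-D, proc-A brings the pool only to (4, 3), and all the rest need more.
One completion order for the rest: proc-D, proc-A. Step-by-step check:
  pool = (2, 3)
  proc-D needs (2, 2) <= (2, 3) -> finishes; pool += (1, 0) = (3, 3)
  proc-A needs (3, 1) <= (3, 3) -> finishes; pool += (1, 0) = (4, 3)
The stuck group stays short no matter what:
  blocked: proc-H wants (1, 4), pool (4, 3) — not enough r3
  blocked: proc-I wants (1, 7), pool (4, 3) — not enough r3
  blocked: proc-C wants (0, 4), pool (4, 3) — not enough r3


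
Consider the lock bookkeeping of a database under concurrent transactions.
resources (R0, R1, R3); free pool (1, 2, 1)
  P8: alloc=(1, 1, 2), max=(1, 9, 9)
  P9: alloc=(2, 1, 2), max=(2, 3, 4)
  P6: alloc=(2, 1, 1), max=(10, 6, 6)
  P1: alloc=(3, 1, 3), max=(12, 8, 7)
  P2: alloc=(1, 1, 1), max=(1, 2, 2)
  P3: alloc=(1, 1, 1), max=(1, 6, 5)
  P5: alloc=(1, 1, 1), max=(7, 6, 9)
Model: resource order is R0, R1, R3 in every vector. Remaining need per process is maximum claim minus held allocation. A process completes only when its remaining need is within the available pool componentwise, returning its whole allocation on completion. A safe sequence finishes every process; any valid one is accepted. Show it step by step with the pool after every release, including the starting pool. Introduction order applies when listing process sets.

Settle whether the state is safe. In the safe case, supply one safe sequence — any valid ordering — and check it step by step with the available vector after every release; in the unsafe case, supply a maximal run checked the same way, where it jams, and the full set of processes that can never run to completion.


UNSAFE.
Key observation: after P2, P9 complete, (4, 4, 4) is the best the pool ever gets, yet each leftover process wants more R1.
A maximal execution: P2, P9 — then nothing else fits. Step-by-step check:
  pool = (1, 2, 1)
  run P2 (needs (0, 1, 1), free (1, 2, 1)); after release of (1, 1, 1) the pool is (2, 3, 2)
  run P9 (needs (0, 2, 2), free (2, 3, 2)); after release of (2, 1, 2) the pool is (4, 4, 4)
  P8 cannot run: need (0, 8, 7) vs free (4, 4, 4) (insufficient R1 and R3)
  P6 cannot run: need (8, 5, 5) vs free (4, 4, 4) (insufficient R0, R1 and R3)
  P1 cannot run: need (9, 7, 4) vs free (4, 4, 4) (insufficient R0 and R1)
  P3 cannot run: need (0, 5, 4) vs free (4, 4, 4) (insufficient R1)
  P5 cannot run: need (6, 5, 8) vs free (4, 4, 4) (insufficient R0, R1 and R3)
Never able to finish: P8, P6, P1, P3 and P5.


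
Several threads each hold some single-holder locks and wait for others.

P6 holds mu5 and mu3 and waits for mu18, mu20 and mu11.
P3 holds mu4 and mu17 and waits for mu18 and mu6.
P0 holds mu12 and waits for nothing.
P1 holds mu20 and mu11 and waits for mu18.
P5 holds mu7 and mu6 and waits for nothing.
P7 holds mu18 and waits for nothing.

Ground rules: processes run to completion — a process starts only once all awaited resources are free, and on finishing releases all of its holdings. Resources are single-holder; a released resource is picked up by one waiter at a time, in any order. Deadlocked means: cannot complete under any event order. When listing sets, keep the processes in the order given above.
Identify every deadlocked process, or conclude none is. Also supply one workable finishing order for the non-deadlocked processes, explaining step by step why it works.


No process is deadlocked.
Key observation: there is no circular wait here — follow any chain and it reaches a process that is free to run now.
One completion order for the rest: P7, P5, P3, P1, P6, P0.
Check, step by step:
  P7 waits on nothing -> runs at once and releases mu18
  P5 waits on nothing -> runs at once and releases mu7 and mu6
  P3 waits on mu18 and mu6 — all released -> runs and releases mu4 and mu17
  P1 waits on mu18 — all released -> runs and releases mu20 and mu11
  P6 waits on mu18, mu20 and mu11 — all released -> runs and releases mu5 and mu3
  P0 waits on nothing -> runs at once and releases mu12
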